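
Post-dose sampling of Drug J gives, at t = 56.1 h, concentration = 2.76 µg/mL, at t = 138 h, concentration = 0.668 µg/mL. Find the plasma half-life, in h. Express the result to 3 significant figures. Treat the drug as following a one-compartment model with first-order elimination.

k = ln(C₁/C₂) / (t₂ − t₁) = ln(2.76/0.668) / (138 − 56.1)
  = 1.419 / 81.90 = 0.01733 h⁻¹
t½ = ln2 / k = 0.693147 / 0.01733 = 40.00 h

40.0 h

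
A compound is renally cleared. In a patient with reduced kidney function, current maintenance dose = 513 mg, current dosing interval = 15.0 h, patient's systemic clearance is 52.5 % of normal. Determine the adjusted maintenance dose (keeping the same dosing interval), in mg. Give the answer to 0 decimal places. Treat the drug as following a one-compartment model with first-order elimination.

To keep the same average steady-state level, dosing rate must scale with clearance.
CL ratio = 52.5 / 100 = 0.5250
New dose (same interval) = 513 × 0.5250 = 269.3 mg

269 mg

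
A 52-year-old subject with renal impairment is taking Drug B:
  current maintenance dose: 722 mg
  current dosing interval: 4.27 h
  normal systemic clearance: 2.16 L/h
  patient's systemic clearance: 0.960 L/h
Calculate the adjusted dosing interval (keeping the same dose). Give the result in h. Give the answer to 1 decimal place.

To keep the same average steady-state level, dosing rate must scale with clearance.
CL ratio = 0.960 / 2.16 = 0.4444
New interval (same dose) = 4.27 / 0.4444 = 9.608 h

9.6 h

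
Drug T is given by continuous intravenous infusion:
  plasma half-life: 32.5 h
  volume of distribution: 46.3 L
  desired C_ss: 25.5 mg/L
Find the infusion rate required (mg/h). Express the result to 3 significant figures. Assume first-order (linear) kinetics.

k = ln2 / t½ = 0.693147 / 32.5 = 0.02133 h⁻¹
CL = k × Vd = 0.02133 × 46.3 = 0.9876 L/h
At steady state, infusion rate R₀ = Css × CL = 25.5 × 0.9876 = 25.18 mg/h

25.2 mg/h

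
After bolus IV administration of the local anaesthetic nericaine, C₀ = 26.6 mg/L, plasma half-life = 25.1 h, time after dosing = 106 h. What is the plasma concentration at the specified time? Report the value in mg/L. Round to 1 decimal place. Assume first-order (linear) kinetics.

k = ln2 / t½ = 0.693147 / 25.1 = 0.02762 h⁻¹
C = C₀ · e^(−k·t) = 26.60 × e^(−0.02762 × 106)
  = 26.60 × 0.05352 = 1.424 mg/L

1.4 mg/L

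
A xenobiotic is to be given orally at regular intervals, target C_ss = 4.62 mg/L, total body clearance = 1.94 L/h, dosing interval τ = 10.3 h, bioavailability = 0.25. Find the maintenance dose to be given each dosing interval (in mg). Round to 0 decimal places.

369 mg

At steady state, F × (Dose/τ) = Css × CL.
Dose = Css × CL × τ / F = 4.62 × 1.940 × 10.3 / 0.25 = 369.3 mg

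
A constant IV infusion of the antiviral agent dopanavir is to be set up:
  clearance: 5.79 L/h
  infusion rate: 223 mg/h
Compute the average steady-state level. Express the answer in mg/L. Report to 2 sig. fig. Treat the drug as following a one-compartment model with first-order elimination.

39 mg/L

At steady state Css = R₀ / CL = 223 / 5.790 = 38.51 mg/L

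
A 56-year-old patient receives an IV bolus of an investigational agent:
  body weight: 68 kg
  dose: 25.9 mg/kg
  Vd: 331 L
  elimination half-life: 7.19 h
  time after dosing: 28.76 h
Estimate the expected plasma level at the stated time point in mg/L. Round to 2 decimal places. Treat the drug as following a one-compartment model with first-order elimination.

Total dose = 25.9 × 68 = 1761 mg
C₀ = Dose / Vd = 1761 / 331 = 5.320 mg/L
k = ln2 / t½ = 0.693147 / 7.19 = 0.09640 h⁻¹
t / t½ = 28.76 / 7.19 = 4 half-lives
C = C₀ × (1/2)^4 = 5.320 × 0.06250 = 0.3325 mg/L

0.33 mg/L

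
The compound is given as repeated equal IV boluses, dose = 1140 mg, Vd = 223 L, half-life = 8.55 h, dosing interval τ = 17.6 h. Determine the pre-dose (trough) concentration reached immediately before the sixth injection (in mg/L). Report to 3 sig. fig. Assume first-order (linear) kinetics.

C₀ per dose = Dose / Vd = 1140 / 223 = 5.112 mg/L
k = ln2 / t½ = 0.693147 / 8.55 = 0.08107 h⁻¹
Fraction remaining after one interval: r = e^(−kτ) = e^(−0.08107 × 17.6) = 0.2401
Before dose 6, 5 doses have been given (aged 1τ, 2τ, 3τ, 4τ, 5τ).
C_trough = C₀ × (r + r² + … + r^5) = C₀ × r(1−r^5)/(1−r)
        = 5.112 × 0.2401 × (1 − 0.0007979) / (1 − 0.2401) = 1.614 mg/L

1.61 mg/L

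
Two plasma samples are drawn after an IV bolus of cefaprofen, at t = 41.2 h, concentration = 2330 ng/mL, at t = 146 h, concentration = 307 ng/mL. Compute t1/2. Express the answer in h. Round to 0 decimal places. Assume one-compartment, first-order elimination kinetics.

36 h

k = ln(C₁/C₂) / (t₂ − t₁) = ln(2330/307) / (146 − 41.2)
  = 2.027 / 104.8 = 0.01934 h⁻¹
t½ = ln2 / k = 0.693147 / 0.01934 = 35.84 h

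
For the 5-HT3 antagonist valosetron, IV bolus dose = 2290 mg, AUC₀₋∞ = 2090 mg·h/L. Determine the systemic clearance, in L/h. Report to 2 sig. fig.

1.1 L/h

CL = Dose / AUC = 2290 / 2090 = 1.096 L/h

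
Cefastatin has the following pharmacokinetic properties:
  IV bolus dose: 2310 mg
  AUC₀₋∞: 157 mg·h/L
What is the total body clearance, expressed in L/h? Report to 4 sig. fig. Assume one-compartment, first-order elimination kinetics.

14.71 L/h

CL = Dose / AUC = 2310 / 157 = 14.71 L/h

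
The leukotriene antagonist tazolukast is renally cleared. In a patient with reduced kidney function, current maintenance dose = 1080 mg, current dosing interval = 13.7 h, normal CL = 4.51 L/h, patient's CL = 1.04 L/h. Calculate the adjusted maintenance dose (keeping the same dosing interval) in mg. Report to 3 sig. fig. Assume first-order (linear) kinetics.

249 mg

To keep the same average steady-state level, dosing rate must scale with clearance.
CL ratio = 1.04 / 4.51 = 0.2306
New dose (same interval) = 1080 × 0.2306 = 249.0 mg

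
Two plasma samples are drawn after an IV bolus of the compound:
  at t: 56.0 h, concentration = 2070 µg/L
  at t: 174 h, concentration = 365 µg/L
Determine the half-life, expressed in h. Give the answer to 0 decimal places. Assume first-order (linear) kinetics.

47 h

k = ln(C₁/C₂) / (t₂ − t₁) = ln(2070/365) / (174 − 56.0)
  = 1.735 / 118.0 = 0.01470 h⁻¹
t½ = ln2 / k = 0.693147 / 0.01470 = 47.15 h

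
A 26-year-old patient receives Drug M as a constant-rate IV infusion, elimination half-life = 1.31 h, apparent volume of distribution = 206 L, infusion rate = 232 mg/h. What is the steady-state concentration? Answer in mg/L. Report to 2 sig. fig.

k = ln2 / t½ = 0.693147 / 1.31 = 0.5291 h⁻¹
CL = k × Vd = 0.5291 × 206 = 109.0 L/h
At steady state Css = R₀ / CL = 232 / 109.0 = 2.128 mg/L

2.1 mg/L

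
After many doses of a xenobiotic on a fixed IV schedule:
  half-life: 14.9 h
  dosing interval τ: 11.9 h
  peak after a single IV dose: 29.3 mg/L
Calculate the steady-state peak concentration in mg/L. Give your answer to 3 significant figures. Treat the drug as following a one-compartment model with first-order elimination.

68.9 mg/L

k = ln2 / t½ = 0.693147 / 14.9 = 0.04652 h⁻¹
e^(−kτ) = e^(−0.04652 × 11.9) = 0.5749
Accumulation ratio R = 1 / (1 − e^(−kτ)) = 1 / (1 − 0.5749) = 2.352
Steady-state peak = C₀ × R = 29.3 × 2.352 = 68.91 mg/L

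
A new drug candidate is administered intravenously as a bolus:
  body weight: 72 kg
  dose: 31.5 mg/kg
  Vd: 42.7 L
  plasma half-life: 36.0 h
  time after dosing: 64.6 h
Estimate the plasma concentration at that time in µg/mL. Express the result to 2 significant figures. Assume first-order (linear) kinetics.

15 µg/mL

Total dose = 31.5 × 72 = 2268 mg
C₀ = Dose / Vd = 2268 / 42.7 = 53.11 mg/L
k = ln2 / t½ = 0.693147 / 36.0 = 0.01925 h⁻¹
C = C₀ · e^(−k·t) = 53.11 × e^(−0.01925 × 64.6)
  = 53.11 × 0.2884 = 15.32 mg/L
(15.32 mg/L = 15.32 µg/mL)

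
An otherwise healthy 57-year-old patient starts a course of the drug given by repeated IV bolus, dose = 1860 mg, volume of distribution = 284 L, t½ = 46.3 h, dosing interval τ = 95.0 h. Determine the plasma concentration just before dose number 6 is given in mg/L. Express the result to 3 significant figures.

C₀ per dose = Dose / Vd = 1860 / 284 = 6.549 mg/L
k = ln2 / t½ = 0.693147 / 46.3 = 0.01497 h⁻¹
Fraction remaining after one interval: r = e^(−kτ) = e^(−0.01497 × 95.0) = 0.2412
Before dose 6, 5 doses have been given (aged 1τ, 2τ, 3τ, 4τ, 5τ).
C_trough = C₀ × (r + r² + … + r^5) = C₀ × r(1−r^5)/(1−r)
        = 6.549 × 0.2412 × (1 − 0.0008164) / (1 − 0.2412) = 2.080 mg/L

2.08 mg/L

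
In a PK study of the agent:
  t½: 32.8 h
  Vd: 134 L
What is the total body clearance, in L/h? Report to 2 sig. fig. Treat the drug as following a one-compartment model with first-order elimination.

2.8 L/h

k = ln2 / t½ = 0.693147 / 32.8 = 0.02113 h⁻¹
CL = k × Vd = 0.02113 × 134 = 2.831 L/h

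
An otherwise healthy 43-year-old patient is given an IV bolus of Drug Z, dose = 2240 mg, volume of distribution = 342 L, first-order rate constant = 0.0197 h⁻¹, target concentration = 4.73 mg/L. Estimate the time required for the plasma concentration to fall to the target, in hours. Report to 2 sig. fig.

C₀ = Dose / Vd = 2240 / 342 = 6.550 mg/L
t = ln(C₀ / C) / k = ln(6.550 / 4.73) / 0.01970
  = ln(1.385) / 0.01970 = 0.3257 / 0.01970 = 16.53 h

17 h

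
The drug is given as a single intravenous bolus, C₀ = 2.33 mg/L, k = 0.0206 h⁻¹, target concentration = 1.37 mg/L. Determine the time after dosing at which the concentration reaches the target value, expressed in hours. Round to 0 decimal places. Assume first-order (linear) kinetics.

26 h

t = ln(C₀ / C) / k = ln(2.330 / 1.37) / 0.02060
  = ln(1.701) / 0.02060 = 0.5312 / 0.02060 = 25.79 h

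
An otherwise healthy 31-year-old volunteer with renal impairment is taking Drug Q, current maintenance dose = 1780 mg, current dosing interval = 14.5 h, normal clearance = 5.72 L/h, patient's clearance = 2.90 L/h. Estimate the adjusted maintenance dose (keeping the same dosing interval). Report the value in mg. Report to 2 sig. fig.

900 mg

To keep the same average steady-state level, dosing rate must scale with clearance.
CL ratio = 2.90 / 5.72 = 0.5070
New dose (same interval) = 1780 × 0.5070 = 902.5 mg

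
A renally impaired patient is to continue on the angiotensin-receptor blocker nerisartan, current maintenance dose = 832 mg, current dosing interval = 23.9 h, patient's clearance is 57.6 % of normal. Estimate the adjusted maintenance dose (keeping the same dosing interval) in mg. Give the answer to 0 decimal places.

479 mg

To keep the same average steady-state level, dosing rate must scale with clearance.
CL ratio = 57.6 / 100 = 0.5760
New dose (same interval) = 832 × 0.5760 = 479.2 mg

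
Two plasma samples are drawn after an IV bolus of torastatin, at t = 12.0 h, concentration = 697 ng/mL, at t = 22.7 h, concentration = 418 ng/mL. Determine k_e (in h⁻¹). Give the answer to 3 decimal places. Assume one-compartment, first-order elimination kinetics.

0.048 h⁻¹

k = ln(C₁/C₂) / (t₂ − t₁) = ln(697/418) / (22.7 − 12.0)
  = 0.5113 / 10.70 = 0.04779 h⁻¹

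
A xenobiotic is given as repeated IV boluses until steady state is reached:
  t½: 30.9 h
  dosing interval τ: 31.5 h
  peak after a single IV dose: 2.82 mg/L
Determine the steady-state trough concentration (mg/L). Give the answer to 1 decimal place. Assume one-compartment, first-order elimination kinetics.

2.7 mg/L

k = ln2 / t½ = 0.693147 / 30.9 = 0.02243 h⁻¹
e^(−kτ) = e^(−0.02243 × 31.5) = 0.4933
Accumulation ratio R = 1 / (1 − e^(−kτ)) = 1 / (1 − 0.4933) = 1.974
Steady-state trough = C₀ × R × e^(−kτ) = 2.82 × 1.974 × 0.4933 = 2.746 mg/L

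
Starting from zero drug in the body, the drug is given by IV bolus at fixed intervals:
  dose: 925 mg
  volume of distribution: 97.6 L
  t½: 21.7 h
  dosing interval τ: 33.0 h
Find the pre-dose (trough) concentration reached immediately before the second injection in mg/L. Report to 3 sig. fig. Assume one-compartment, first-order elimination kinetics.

3.30 mg/L

C₀ per dose = Dose / Vd = 925 / 97.6 = 9.477 mg/L
k = ln2 / t½ = 0.693147 / 21.7 = 0.03194 h⁻¹
Fraction remaining after one interval: r = e^(−kτ) = e^(−0.03194 × 33.0) = 0.3485
Before dose 2, 1 dose has been given (aged 1τ).
C_trough = C₀ × r = 9.477 × 0.3485 = 3.303 mg/L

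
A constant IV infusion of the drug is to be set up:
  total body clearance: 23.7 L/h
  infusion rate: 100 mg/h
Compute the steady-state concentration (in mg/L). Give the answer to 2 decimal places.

4.22 mg/L

At steady state Css = R₀ / CL = 100 / 23.70 = 4.219 mg/L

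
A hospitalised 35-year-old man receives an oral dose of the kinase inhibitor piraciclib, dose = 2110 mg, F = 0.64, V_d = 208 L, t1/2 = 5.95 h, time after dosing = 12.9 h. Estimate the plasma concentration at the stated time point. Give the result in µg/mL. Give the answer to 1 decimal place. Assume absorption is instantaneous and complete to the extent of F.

Amount reaching circulation = F × Dose = 0.64 × 2110 = 1350 mg
C₀ = F·Dose / Vd = 1350 / 208 = 6.490 mg/L
k = ln2 / t½ = 0.693147 / 5.95 = 0.1165 h⁻¹
C = C₀ · e^(−k·t) = 6.490 × e^(−0.1165 × 12.9)
  = 6.490 × 0.2225 = 1.444 mg/L
(1.444 mg/L = 1.444 µg/mL)

1.4 µg/mL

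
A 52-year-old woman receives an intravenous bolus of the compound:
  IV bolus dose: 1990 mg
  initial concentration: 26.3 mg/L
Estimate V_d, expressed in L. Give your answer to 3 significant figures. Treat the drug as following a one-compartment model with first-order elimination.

75.7 L

Vd = Dose / C₀ = 1990 / 26.3 = 75.67 L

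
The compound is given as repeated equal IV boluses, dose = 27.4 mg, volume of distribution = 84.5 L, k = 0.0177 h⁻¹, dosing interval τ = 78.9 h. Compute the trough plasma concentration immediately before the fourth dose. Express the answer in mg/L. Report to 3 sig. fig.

0.105 mg/L

C₀ per dose = Dose / Vd = 27.4 / 84.5 = 0.3243 mg/L
Fraction remaining after one interval: r = e^(−kτ) = e^(−0.01770 × 78.9) = 0.2475
Before dose 4, 3 doses have been given (aged 1τ, 2τ, 3τ).
C_trough = C₀ × (r + r² + … + r^3) = C₀ × r(1−r^3)/(1−r)
        = 0.3243 × 0.2475 × (1 − 0.01516) / (1 − 0.2475) = 0.1050 mg/L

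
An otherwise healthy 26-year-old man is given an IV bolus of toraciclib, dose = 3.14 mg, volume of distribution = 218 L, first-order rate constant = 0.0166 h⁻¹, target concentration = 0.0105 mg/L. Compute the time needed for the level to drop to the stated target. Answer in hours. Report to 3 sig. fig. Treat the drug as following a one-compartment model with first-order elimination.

19.0 h

C₀ = Dose / Vd = 3.140 / 218 = 0.01440 mg/L
t = ln(C₀ / C) / k = ln(0.01440 / 0.0105) / 0.01660
  = ln(1.371) / 0.01660 = 0.3155 / 0.01660 = 19.01 h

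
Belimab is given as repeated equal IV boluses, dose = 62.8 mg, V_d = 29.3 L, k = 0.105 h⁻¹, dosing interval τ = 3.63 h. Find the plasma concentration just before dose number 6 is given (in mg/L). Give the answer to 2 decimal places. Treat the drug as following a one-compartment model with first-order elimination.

3.93 mg/L

C₀ per dose = Dose / Vd = 62.8 / 29.3 = 2.143 mg/L
Fraction remaining after one interval: r = e^(−kτ) = e^(−0.1050 × 3.63) = 0.6831
Before dose 6, 5 doses have been given (aged 1τ, 2τ, 3τ, 4τ, 5τ).
C_trough = C₀ × (r + r² + … + r^5) = C₀ × r(1−r^5)/(1−r)
        = 2.143 × 0.6831 × (1 − 0.1487) / (1 − 0.6831) = 3.932 mg/L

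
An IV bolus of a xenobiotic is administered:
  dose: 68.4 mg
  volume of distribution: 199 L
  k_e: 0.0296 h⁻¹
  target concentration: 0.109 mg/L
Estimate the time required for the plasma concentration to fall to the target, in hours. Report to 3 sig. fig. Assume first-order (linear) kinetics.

38.8 h

C₀ = Dose / Vd = 68.40 / 199 = 0.3437 mg/L
t = ln(C₀ / C) / k = ln(0.3437 / 0.109) / 0.02960
  = ln(3.153) / 0.02960 = 1.148 / 0.02960 = 38.78 h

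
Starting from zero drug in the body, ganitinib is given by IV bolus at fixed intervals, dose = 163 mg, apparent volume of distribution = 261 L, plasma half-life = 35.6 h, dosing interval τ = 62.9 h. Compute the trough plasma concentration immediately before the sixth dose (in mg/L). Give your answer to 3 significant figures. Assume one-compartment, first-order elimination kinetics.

C₀ per dose = Dose / Vd = 163 / 261 = 0.6245 mg/L
k = ln2 / t½ = 0.693147 / 35.6 = 0.01947 h⁻¹
Fraction remaining after one interval: r = e^(−kτ) = e^(−0.01947 × 62.9) = 0.2939
Before dose 6, 5 doses have been given (aged 1τ, 2τ, 3τ, 4τ, 5τ).
C_trough = C₀ × (r + r² + … + r^5) = C₀ × r(1−r^5)/(1−r)
        = 0.6245 × 0.2939 × (1 − 0.002193) / (1 − 0.2939) = 0.2594 mg/L

0.259 mg/L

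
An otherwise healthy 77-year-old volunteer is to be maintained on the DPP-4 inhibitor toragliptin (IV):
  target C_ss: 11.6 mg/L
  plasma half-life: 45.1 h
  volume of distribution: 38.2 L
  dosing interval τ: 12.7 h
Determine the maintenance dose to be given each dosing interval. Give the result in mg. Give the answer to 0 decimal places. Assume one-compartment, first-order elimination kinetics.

86 mg

k = ln2 / t½ = 0.693147 / 45.1 = 0.01537 h⁻¹
CL = k × Vd = 0.01537 × 38.2 = 0.5871 L/h
At steady state, Dose/τ = Css × CL.
Dose = Css × CL × τ = 11.6 × 0.5871 × 12.7 = 86.49 mg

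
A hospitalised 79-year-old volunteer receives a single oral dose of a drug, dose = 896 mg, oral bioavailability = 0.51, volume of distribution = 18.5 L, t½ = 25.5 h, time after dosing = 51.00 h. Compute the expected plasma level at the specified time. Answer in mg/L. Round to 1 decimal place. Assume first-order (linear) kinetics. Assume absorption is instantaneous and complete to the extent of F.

6.2 mg/L

Amount reaching circulation = F × Dose = 0.51 × 896.0 = 457.0 mg
C₀ = F·Dose / Vd = 457.0 / 18.5 = 24.70 mg/L
k = ln2 / t½ = 0.693147 / 25.5 = 0.02718 h⁻¹
t / t½ = 51.00 / 25.5 = 2 half-lives
C = C₀ × (1/2)^2 = 24.70 × 0.2500 = 6.175 mg/L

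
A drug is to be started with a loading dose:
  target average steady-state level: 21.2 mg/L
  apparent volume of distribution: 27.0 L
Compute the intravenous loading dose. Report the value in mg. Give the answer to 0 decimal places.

572 mg

LD = Css × Vd = 21.2 × 27.0 = 572.4 mg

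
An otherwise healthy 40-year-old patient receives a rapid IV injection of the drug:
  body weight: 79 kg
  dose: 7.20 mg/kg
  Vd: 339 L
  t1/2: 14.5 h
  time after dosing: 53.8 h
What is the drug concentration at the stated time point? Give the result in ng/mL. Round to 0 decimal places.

Total dose = 7.20 × 79 = 568.8 mg
C₀ = Dose / Vd = 568.8 / 339 = 1.678 mg/L
k = ln2 / t½ = 0.693147 / 14.5 = 0.04780 h⁻¹
C = C₀ · e^(−k·t) = 1.678 × e^(−0.04780 × 53.8)
  = 1.678 × 0.07641 = 0.1282 mg/L
Convert: 0.1282 mg/L × 1000 = 128.2 ng/mL

128 ng/mL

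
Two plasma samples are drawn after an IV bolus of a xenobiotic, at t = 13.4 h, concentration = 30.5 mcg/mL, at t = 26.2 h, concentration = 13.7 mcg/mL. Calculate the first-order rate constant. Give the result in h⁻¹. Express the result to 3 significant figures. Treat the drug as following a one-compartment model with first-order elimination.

k = ln(C₁/C₂) / (t₂ − t₁) = ln(30.5/13.7) / (26.2 − 13.4)
  = 0.8003 / 12.80 = 0.06252 h⁻¹

0.0625 h⁻¹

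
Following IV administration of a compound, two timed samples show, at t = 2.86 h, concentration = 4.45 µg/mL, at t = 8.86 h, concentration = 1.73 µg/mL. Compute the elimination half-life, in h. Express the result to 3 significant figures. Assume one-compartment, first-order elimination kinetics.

4.40 h

k = ln(C₁/C₂) / (t₂ − t₁) = ln(4.45/1.73) / (8.86 − 2.86)
  = 0.9448 / 6.000 = 0.1575 h⁻¹
t½ = ln2 / k = 0.693147 / 0.1575 = 4.401 h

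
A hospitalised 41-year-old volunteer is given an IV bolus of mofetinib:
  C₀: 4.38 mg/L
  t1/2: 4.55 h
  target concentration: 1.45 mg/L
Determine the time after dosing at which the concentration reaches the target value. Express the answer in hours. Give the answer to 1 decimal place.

7.3 h

k = ln2 / t½ = 0.693147 / 4.55 = 0.1523 h⁻¹
t = ln(C₀ / C) / k = ln(4.380 / 1.45) / 0.1523
  = ln(3.021) / 0.1523 = 1.106 / 0.1523 = 7.262 h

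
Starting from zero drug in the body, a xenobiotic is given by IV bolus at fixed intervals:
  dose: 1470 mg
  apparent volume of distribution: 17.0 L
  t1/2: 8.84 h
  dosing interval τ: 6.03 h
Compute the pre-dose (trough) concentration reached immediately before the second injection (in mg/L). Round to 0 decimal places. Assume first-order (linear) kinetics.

54 mg/L

C₀ per dose = Dose / Vd = 1470 / 17.0 = 86.47 mg/L
k = ln2 / t½ = 0.693147 / 8.84 = 0.07841 h⁻¹
Fraction remaining after one interval: r = e^(−kτ) = e^(−0.07841 × 6.03) = 0.6232
Before dose 2, 1 dose has been given (aged 1τ).
C_trough = C₀ × r = 86.47 × 0.6232 = 53.89 mg/L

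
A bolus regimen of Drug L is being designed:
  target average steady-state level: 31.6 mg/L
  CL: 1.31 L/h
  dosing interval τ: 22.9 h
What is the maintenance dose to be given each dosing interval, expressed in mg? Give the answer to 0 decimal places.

At steady state, Dose/τ = Css × CL.
Dose = Css × CL × τ = 31.6 × 1.310 × 22.9 = 948.0 mg

948 mg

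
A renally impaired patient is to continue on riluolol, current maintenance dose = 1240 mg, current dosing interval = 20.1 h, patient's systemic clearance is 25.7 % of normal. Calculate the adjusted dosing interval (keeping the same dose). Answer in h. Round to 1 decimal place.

78.2 h

To keep the same average steady-state level, dosing rate must scale with clearance.
CL ratio = 25.7 / 100 = 0.2570
New interval (same dose) = 20.1 / 0.2570 = 78.21 h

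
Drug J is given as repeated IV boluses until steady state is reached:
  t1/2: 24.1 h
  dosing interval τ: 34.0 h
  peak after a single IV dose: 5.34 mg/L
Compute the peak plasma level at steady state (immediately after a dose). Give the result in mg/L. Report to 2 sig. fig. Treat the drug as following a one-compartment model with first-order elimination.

k = ln2 / t½ = 0.693147 / 24.1 = 0.02876 h⁻¹
e^(−kτ) = e^(−0.02876 × 34.0) = 0.3761
Accumulation ratio R = 1 / (1 − e^(−kτ)) = 1 / (1 − 0.3761) = 1.603
Steady-state peak = C₀ × R = 5.34 × 1.603 = 8.560 mg/L

8.6 mg/L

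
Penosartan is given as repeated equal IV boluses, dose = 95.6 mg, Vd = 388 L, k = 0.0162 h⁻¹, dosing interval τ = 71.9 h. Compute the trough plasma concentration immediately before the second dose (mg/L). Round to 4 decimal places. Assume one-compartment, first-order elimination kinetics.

0.0769 mg/L

C₀ per dose = Dose / Vd = 95.6 / 388 = 0.2464 mg/L
Fraction remaining after one interval: r = e^(−kτ) = e^(−0.01620 × 71.9) = 0.3120
Before dose 2, 1 dose has been given (aged 1τ).
C_trough = C₀ × r = 0.2464 × 0.3120 = 0.07688 mg/L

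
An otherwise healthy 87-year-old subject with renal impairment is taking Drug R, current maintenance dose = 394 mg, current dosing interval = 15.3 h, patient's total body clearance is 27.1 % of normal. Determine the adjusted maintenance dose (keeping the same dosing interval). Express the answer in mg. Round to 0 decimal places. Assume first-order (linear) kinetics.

To keep the same average steady-state level, dosing rate must scale with clearance.
CL ratio = 27.1 / 100 = 0.2710
New dose (same interval) = 394 × 0.2710 = 106.8 mg

107 mg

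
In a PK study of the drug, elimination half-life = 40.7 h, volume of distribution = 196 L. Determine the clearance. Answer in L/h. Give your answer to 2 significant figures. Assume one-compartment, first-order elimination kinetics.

3.3 L/h

k = ln2 / t½ = 0.693147 / 40.7 = 0.01703 h⁻¹
CL = k × Vd = 0.01703 × 196 = 3.338 L/h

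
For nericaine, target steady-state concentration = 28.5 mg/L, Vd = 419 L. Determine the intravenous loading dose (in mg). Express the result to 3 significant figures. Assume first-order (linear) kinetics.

LD = Css × Vd = 28.5 × 419 = 11940 mg

11900 mg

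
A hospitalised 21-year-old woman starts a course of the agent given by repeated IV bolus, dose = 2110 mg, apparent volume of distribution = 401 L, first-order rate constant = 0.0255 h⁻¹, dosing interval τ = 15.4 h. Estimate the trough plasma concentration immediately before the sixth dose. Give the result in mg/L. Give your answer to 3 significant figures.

C₀ per dose = Dose / Vd = 2110 / 401 = 5.262 mg/L
Fraction remaining after one interval: r = e^(−kτ) = e^(−0.02550 × 15.4) = 0.6752
Before dose 6, 5 doses have been given (aged 1τ, 2τ, 3τ, 4τ, 5τ).
C_trough = C₀ × (r + r² + … + r^5) = C₀ × r(1−r^5)/(1−r)
        = 5.262 × 0.6752 × (1 − 0.1403) / (1 − 0.6752) = 9.404 mg/L

9.40 mg/L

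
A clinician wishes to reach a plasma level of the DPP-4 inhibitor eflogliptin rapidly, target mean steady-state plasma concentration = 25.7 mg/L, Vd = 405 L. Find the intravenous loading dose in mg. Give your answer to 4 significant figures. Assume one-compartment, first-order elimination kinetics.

10410 mg

LD = Css × Vd = 25.7 × 405 = 10410 mg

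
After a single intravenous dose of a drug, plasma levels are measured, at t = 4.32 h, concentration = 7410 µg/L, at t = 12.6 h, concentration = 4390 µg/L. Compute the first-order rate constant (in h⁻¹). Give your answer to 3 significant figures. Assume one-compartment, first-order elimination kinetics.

0.0632 h⁻¹

k = ln(C₁/C₂) / (t₂ − t₁) = ln(7410/4390) / (12.6 − 4.32)
  = 0.5235 / 8.280 = 0.06322 h⁻¹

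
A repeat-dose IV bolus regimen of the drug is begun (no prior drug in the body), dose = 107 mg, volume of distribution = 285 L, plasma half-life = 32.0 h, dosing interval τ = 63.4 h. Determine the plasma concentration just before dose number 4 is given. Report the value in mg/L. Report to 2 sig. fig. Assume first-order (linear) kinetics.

0.13 mg/L

C₀ per dose = Dose / Vd = 107 / 285 = 0.3754 mg/L
k = ln2 / t½ = 0.693147 / 32.0 = 0.02166 h⁻¹
Fraction remaining after one interval: r = e^(−kτ) = e^(−0.02166 × 63.4) = 0.2533
Before dose 4, 3 doses have been given (aged 1τ, 2τ, 3τ).
C_trough = C₀ × (r + r² + … + r^3) = C₀ × r(1−r^3)/(1−r)
        = 0.3754 × 0.2533 × (1 − 0.01625) / (1 − 0.2533) = 0.1253 mg/L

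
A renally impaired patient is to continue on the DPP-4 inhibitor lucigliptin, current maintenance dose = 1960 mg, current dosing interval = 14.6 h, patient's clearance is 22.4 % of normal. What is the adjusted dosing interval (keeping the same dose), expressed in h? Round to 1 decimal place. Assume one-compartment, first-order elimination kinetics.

To keep the same average steady-state level, dosing rate must scale with clearance.
CL ratio = 22.4 / 100 = 0.2240
New interval (same dose) = 14.6 / 0.2240 = 65.18 h

65.2 h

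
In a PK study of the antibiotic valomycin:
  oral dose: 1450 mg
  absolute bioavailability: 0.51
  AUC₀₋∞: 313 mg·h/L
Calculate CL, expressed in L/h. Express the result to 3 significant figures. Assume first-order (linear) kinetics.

2.36 L/h

CL = F·Dose / AUC = 0.51 × 1450 / 313 = 2.363 L/h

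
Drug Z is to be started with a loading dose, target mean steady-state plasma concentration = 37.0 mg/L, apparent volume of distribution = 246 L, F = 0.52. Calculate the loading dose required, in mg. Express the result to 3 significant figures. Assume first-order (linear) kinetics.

LD = Css × Vd / F = 37.0 × 246 / 0.52 = 17500 mg

17500 mg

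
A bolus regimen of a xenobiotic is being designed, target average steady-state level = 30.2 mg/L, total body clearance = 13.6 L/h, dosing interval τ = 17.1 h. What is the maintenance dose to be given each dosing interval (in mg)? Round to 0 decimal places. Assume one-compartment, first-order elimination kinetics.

At steady state, Dose/τ = Css × CL.
Dose = Css × CL × τ = 30.2 × 13.60 × 17.1 = 7023 mg

7023 mg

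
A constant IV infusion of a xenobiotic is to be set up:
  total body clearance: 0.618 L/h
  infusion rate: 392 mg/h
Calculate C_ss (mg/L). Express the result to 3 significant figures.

At steady state Css = R₀ / CL = 392 / 0.6180 = 634.3 mg/L

634 mg/L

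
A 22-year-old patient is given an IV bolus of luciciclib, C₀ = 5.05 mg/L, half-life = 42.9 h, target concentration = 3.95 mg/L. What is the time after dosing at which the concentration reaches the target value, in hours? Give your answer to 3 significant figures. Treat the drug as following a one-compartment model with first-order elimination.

15.2 h

k = ln2 / t½ = 0.693147 / 42.9 = 0.01616 h⁻¹
t = ln(C₀ / C) / k = ln(5.050 / 3.95) / 0.01616
  = ln(1.278) / 0.01616 = 0.2453 / 0.01616 = 15.18 h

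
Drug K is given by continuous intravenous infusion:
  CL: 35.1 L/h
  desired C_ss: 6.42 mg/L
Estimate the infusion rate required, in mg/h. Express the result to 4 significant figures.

225.3 mg/h

At steady state, infusion rate R₀ = Css × CL = 6.42 × 35.10 = 225.3 mg/h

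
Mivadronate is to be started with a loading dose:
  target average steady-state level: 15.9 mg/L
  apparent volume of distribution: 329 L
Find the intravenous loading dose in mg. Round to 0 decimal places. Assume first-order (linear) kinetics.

5231 mg

LD = Css × Vd = 15.9 × 329 = 5231 mg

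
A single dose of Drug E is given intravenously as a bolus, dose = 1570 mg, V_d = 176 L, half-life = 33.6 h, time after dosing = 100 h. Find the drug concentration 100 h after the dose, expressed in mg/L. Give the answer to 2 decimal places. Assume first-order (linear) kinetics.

1.13 mg/L

C₀ = Dose / Vd = 1570 / 176 = 8.920 mg/L
k = ln2 / t½ = 0.693147 / 33.6 = 0.02063 h⁻¹
C = C₀ · e^(−k·t) = 8.920 × e^(−0.02063 × 100)
  = 8.920 × 0.1271 = 1.134 mg/L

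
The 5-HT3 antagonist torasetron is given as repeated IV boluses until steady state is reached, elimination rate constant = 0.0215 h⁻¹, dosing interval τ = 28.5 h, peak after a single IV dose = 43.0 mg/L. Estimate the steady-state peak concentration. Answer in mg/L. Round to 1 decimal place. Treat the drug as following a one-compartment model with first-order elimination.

93.9 mg/L

e^(−kτ) = e^(−0.02150 × 28.5) = 0.5419
Accumulation ratio R = 1 / (1 − e^(−kτ)) = 1 / (1 − 0.5419) = 2.183
Steady-state peak = C₀ × R = 43.0 × 2.183 = 93.87 mg/L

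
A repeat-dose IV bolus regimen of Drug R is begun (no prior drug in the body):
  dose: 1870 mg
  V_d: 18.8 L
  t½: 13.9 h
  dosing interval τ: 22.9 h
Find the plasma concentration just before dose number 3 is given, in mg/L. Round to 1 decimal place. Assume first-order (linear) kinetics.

41.9 mg/L

C₀ per dose = Dose / Vd = 1870 / 18.8 = 99.47 mg/L
k = ln2 / t½ = 0.693147 / 13.9 = 0.04987 h⁻¹
Fraction remaining after one interval: r = e^(−kτ) = e^(−0.04987 × 22.9) = 0.3192
Before dose 3, 2 doses have been given (aged 1τ, 2τ).
C_trough = C₀ × (r + r²) = 99.47 × (0.3192 + 0.1019) = 41.89 mg/L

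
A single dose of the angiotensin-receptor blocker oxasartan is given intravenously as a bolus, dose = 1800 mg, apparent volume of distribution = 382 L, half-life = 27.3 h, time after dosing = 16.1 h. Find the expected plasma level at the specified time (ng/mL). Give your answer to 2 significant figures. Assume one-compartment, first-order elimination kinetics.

C₀ = Dose / Vd = 1800 / 382 = 4.712 mg/L
k = ln2 / t½ = 0.693147 / 27.3 = 0.02539 h⁻¹
C = C₀ · e^(−k·t) = 4.712 × e^(−0.02539 × 16.1)
  = 4.712 × 0.6645 = 3.131 mg/L
Convert: 3.131 mg/L × 1000 = 3131 ng/mL

3100 ng/mL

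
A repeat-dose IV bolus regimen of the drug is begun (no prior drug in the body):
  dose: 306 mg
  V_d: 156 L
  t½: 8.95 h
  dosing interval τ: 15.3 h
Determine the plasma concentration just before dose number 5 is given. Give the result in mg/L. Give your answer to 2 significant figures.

0.86 mg/L

C₀ per dose = Dose / Vd = 306 / 156 = 1.962 mg/L
k = ln2 / t½ = 0.693147 / 8.95 = 0.07745 h⁻¹
Fraction remaining after one interval: r = e^(−kτ) = e^(−0.07745 × 15.3) = 0.3058
Before dose 5, 4 doses have been given (aged 1τ, 2τ, 3τ, 4τ).
C_trough = C₀ × (r + r² + … + r^4) = C₀ × r(1−r^4)/(1−r)
        = 1.962 × 0.3058 × (1 − 0.008745) / (1 − 0.3058) = 0.8567 mg/L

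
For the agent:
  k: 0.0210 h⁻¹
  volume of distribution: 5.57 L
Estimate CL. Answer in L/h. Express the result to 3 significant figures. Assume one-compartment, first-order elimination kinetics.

CL = k × Vd = 0.0210 × 5.57 = 0.1170 L/h

0.117 L/h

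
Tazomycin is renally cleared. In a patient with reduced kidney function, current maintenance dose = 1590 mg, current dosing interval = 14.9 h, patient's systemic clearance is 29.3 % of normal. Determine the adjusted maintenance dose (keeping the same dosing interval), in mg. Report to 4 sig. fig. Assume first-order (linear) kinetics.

To keep the same average steady-state level, dosing rate must scale with clearance.
CL ratio = 29.3 / 100 = 0.2930
New dose (same interval) = 1590 × 0.2930 = 465.9 mg

465.9 mg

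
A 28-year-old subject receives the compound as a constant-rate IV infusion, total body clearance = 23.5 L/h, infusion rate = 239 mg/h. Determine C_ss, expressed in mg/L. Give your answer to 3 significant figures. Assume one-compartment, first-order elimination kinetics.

At steady state Css = R₀ / CL = 239 / 23.50 = 10.17 mg/L

10.2 mg/L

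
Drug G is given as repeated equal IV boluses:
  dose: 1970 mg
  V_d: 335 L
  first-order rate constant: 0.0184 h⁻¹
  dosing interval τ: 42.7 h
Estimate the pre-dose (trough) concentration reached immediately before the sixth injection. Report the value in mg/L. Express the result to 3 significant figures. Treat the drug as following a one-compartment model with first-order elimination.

C₀ per dose = Dose / Vd = 1970 / 335 = 5.881 mg/L
Fraction remaining after one interval: r = e^(−kτ) = e^(−0.01840 × 42.7) = 0.4558
Before dose 6, 5 doses have been given (aged 1τ, 2τ, 3τ, 4τ, 5τ).
C_trough = C₀ × (r + r² + … + r^5) = C₀ × r(1−r^5)/(1−r)
        = 5.881 × 0.4558 × (1 − 0.01967) / (1 − 0.4558) = 4.829 mg/L

4.83 mg/L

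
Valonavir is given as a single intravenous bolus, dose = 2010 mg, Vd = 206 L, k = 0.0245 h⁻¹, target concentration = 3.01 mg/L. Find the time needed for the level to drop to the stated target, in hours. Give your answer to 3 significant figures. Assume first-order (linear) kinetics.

48.0 h

C₀ = Dose / Vd = 2010 / 206 = 9.757 mg/L
t = ln(C₀ / C) / k = ln(9.757 / 3.01) / 0.02450
  = ln(3.242) / 0.02450 = 1.176 / 0.02450 = 48.00 h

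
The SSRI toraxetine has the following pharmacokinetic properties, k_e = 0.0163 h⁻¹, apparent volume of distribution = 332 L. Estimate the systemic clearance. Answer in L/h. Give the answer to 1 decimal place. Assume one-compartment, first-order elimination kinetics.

CL = k × Vd = 0.0163 × 332 = 5.412 L/h

5.4 L/h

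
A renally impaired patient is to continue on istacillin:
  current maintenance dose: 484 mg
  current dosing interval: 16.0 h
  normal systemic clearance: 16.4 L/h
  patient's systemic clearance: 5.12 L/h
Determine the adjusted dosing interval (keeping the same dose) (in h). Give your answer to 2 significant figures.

To keep the same average steady-state level, dosing rate must scale with clearance.
CL ratio = 5.12 / 16.4 = 0.3122
New interval (same dose) = 16.0 / 0.3122 = 51.25 h

51 h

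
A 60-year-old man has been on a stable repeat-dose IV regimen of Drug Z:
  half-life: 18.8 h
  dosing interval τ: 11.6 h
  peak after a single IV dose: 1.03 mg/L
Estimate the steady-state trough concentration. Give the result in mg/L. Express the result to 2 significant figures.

k = ln2 / t½ = 0.693147 / 18.8 = 0.03687 h⁻¹
e^(−kτ) = e^(−0.03687 × 11.6) = 0.6520
Accumulation ratio R = 1 / (1 − e^(−kτ)) = 1 / (1 − 0.6520) = 2.874
Steady-state trough = C₀ × R × e^(−kτ) = 1.03 × 2.874 × 0.6520 = 1.930 mg/L

1.9 mg/L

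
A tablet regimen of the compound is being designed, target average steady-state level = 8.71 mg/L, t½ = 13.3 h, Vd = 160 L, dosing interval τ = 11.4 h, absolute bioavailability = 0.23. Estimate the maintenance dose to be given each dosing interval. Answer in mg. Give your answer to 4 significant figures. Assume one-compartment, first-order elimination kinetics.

3600 mg

k = ln2 / t½ = 0.693147 / 13.3 = 0.05212 h⁻¹
CL = k × Vd = 0.05212 × 160 = 8.339 L/h
At steady state, F × (Dose/τ) = Css × CL.
Dose = Css × CL × τ / F = 8.71 × 8.339 × 11.4 / 0.23 = 3600 mg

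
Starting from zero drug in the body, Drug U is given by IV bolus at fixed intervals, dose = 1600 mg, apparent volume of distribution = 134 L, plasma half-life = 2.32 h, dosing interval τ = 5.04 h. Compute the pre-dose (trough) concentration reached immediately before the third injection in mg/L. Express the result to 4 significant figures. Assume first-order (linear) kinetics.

C₀ per dose = Dose / Vd = 1600 / 134 = 11.94 mg/L
k = ln2 / t½ = 0.693147 / 2.32 = 0.2988 h⁻¹
Fraction remaining after one interval: r = e^(−kτ) = e^(−0.2988 × 5.04) = 0.2218
Before dose 3, 2 doses have been given (aged 1τ, 2τ).
C_trough = C₀ × (r + r²) = 11.94 × (0.2218 + 0.04920) = 3.236 mg/L

3.236 mg/L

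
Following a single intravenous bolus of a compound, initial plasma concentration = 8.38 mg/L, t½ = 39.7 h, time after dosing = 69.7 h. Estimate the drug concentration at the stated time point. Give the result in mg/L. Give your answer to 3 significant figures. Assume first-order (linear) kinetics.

k = ln2 / t½ = 0.693147 / 39.7 = 0.01746 h⁻¹
C = C₀ · e^(−k·t) = 8.380 × e^(−0.01746 × 69.7)
  = 8.380 × 0.2961 = 2.481 mg/L

2.48 mg/L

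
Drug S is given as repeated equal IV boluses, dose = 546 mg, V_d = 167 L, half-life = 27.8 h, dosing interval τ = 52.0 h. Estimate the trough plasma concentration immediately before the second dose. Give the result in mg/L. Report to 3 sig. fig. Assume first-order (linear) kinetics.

C₀ per dose = Dose / Vd = 546 / 167 = 3.269 mg/L
k = ln2 / t½ = 0.693147 / 27.8 = 0.02493 h⁻¹
Fraction remaining after one interval: r = e^(−kτ) = e^(−0.02493 × 52.0) = 0.2735
Before dose 2, 1 dose has been given (aged 1τ).
C_trough = C₀ × r = 3.269 × 0.2735 = 0.8941 mg/L

0.894 mg/L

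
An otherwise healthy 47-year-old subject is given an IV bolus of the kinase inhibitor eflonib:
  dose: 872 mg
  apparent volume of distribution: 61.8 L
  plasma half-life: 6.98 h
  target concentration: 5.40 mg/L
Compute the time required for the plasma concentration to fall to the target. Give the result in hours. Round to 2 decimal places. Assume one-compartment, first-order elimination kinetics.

9.67 h

C₀ = Dose / Vd = 872.0 / 61.8 = 14.11 mg/L
k = ln2 / t½ = 0.693147 / 6.98 = 0.09930 h⁻¹
t = ln(C₀ / C) / k = ln(14.11 / 5.40) / 0.09930
  = ln(2.613) / 0.09930 = 0.9605 / 0.09930 = 9.673 h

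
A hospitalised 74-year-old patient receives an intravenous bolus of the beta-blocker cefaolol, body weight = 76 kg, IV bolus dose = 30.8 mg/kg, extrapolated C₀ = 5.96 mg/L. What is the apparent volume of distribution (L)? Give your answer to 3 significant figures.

Dose = 30.8 × 76 = 2341 mg
Vd = Dose / C₀ = 2341 / 5.96 = 392.8 L

393 L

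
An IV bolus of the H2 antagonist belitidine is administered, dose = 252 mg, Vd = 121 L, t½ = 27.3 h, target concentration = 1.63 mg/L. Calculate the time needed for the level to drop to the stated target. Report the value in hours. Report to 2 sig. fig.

C₀ = Dose / Vd = 252.0 / 121 = 2.083 mg/L
k = ln2 / t½ = 0.693147 / 27.3 = 0.02539 h⁻¹
t = ln(C₀ / C) / k = ln(2.083 / 1.63) / 0.02539
  = ln(1.278) / 0.02539 = 0.2453 / 0.02539 = 9.661 h

9.7 h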